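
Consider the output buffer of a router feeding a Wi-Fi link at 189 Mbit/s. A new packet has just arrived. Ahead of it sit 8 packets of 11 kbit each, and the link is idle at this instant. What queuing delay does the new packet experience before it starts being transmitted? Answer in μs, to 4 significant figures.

Each queued packet: L/R = 11000/189000000 = 58.2011 μs.
8 queued → 465.608 μs.
Queuing delay = 465.6 μs.

465.6 μs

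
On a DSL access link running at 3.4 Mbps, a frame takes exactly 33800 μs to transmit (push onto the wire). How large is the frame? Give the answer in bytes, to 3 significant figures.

14400 bytes

L = R × t_tx = 3400000 b/s × 0.0338 s = 114920 bits.
In bytes: 114920 / 8 = 14400 bytes.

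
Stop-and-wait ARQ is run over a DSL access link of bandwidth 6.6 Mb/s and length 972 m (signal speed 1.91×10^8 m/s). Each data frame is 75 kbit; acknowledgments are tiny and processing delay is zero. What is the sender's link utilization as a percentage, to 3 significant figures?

t_tx = L/R = 75000/6600000 = 0.0113636 s.
t_prop = 972/191000000 = 5.08901e-06 s; RTT = 1.0178e-05 s.
Cycle = t_tx + RTT = 0.0113738 s.
Utilization = t_tx / cycle = 0.0113636/0.0113738 = 99.9 %.

99.9 %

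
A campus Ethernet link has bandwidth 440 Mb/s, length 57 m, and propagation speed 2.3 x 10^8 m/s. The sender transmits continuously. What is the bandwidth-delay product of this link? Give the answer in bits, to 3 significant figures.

Propagation delay = 57 / 2.3e+08 = 2.47826e-07 s.
BDP = R × t_prop = 440000000 × 2.47826e-07 = 109.043 bits.

109 bits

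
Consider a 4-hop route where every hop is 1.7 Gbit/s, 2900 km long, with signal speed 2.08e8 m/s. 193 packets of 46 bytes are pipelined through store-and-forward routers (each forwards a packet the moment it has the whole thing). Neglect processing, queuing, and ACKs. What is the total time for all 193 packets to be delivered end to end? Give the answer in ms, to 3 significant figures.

Per-hop transmission t_tx = L/R = 368/1700000000 = 0.000216471 ms.
Per-hop propagation t_prop = 2900000/208000000 = 13.9423 ms.
Pipeline fill: first packet needs 4·t_tx to clear all hops; remaining 192 packets each add one t_tx.
Total = (4+193-1)·t_tx + 4·t_prop = 196·0.000216471 + 4·13.9423 = 55.8 ms.

55.8 ms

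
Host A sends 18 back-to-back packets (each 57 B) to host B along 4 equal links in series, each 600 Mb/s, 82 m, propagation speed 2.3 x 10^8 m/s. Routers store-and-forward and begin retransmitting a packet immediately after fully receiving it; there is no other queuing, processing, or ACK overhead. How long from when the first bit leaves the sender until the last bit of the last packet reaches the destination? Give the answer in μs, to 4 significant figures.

17.39 μs

Per-hop transmission t_tx = L/R = 456/600000000 = 0.76 μs.
Per-hop propagation t_prop = 82/2.3e+08 = 0.356522 μs.
Pipeline fill: first packet needs 4·t_tx to clear all hops; remaining 17 packets each add one t_tx.
Total = (4+18-1)·t_tx + 4·t_prop = 21·0.76 + 4·0.356522 = 17.39 μs.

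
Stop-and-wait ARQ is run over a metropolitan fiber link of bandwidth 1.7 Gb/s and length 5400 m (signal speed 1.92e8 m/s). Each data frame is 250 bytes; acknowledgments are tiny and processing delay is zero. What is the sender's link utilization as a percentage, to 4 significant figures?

2.049 %

t_tx = L/R = 2000/1700000000 = 1.17647e-06 s.
t_prop = 5400/192000000 = 2.8125e-05 s; RTT = 5.625e-05 s.
Cycle = t_tx + RTT = 5.74265e-05 s.
Utilization = t_tx / cycle = 1.17647e-06/5.74265e-05 = 2.049 %.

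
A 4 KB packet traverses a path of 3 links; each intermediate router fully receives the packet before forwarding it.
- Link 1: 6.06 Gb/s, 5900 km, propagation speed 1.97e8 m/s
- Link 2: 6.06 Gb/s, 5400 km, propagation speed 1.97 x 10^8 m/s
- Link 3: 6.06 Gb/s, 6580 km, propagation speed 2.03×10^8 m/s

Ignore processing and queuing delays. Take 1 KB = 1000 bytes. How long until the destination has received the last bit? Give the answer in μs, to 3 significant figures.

L = 32000 bits.
Transmission delay per hop = L/R = 32000/6060000000 = 5.28053 μs; 3 hops → 15.8416 μs.
Propagation delays (d/s per hop): 29949.2, 27411.2, 32413.8 μs; sum = 89774.2 μs.
End-to-end = 89800 μs.

89800 μs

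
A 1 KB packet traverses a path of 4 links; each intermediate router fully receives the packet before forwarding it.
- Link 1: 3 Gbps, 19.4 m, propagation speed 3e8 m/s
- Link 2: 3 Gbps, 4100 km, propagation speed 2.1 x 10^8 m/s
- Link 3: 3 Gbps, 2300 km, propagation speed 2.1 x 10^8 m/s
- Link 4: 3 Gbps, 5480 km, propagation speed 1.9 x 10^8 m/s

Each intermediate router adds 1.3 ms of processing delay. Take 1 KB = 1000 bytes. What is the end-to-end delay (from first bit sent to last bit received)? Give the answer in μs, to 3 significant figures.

L = 8000 bits.
Transmission delay per hop = L/R = 8000/3000000000 = 2.66667 μs; 4 hops → 10.6667 μs.
Propagation delays (d/s per hop): 0.0646667, 19523.8, 10952.4, 28842.1 μs; sum = 59318.4 μs.
Processing at 3 router(s): 3 × 1.3 ms = 3900 μs.
End-to-end = 63200 μs.

63200 μs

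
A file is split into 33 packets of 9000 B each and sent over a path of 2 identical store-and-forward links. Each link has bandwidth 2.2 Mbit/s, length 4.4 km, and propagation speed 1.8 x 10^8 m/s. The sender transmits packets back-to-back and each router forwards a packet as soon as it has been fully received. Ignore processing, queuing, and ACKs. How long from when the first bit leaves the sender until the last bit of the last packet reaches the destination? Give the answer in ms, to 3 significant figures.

1110 ms

Per-hop transmission t_tx = L/R = 72000/2200000 = 32.7273 ms.
Per-hop propagation t_prop = 4400/180000000 = 0.0244444 ms.
Pipeline fill: first packet needs 2·t_tx to clear all hops; remaining 32 packets each add one t_tx.
Total = (2+33-1)·t_tx + 2·t_prop = 34·32.7273 + 2·0.0244444 = 1110 ms.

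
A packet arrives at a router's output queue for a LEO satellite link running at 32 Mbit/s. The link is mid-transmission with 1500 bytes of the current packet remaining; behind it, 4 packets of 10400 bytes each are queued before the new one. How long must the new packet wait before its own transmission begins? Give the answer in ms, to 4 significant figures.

10.78 ms

Each queued packet: L/R = 83200/32000000 = 2.6 ms.
4 queued → 10.4 ms.
Plus remaining 12000 bits of current packet: 0.375 ms.
Queuing delay = 10.78 ms.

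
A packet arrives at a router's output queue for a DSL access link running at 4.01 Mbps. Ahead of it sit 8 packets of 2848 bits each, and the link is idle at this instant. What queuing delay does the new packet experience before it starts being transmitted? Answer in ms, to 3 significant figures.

5.68 ms

Each queued packet: L/R = 2848/4010000 = 0.710224 ms.
8 queued → 5.6818 ms.
Queuing delay = 5.68 ms.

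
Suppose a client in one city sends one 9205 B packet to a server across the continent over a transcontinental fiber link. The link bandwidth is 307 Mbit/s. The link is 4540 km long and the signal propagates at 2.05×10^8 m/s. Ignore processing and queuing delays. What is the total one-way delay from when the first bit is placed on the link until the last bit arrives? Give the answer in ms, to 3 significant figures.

L = 9205 × 8 = 73640 bits.
Transmission delay = L/R = 73640 / 307000000 = 0.23987 ms.
Propagation delay = d/s = 4540000 m / 2.05e+08 m/s = 22.1463 ms.
Total = 22.4 ms.

22.4 ms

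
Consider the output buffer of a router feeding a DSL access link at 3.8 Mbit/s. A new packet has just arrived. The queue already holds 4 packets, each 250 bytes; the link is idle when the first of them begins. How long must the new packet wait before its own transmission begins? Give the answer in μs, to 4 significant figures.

Each queued packet: L/R = 2000/3800000 = 526.316 μs.
4 queued → 2105.26 μs.
Queuing delay = 2105 μs.

2105 μs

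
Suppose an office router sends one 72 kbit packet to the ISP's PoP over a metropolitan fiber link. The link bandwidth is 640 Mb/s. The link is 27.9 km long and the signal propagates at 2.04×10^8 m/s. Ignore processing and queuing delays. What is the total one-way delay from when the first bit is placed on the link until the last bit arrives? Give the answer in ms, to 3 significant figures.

L = 72000 bits.
Transmission delay = L/R = 72000 / 640000000 = 0.1125 ms.
Propagation delay = d/s = 27900 m / 204000000 m/s = 0.136765 ms.
Total = 0.249 ms.

0.249 ms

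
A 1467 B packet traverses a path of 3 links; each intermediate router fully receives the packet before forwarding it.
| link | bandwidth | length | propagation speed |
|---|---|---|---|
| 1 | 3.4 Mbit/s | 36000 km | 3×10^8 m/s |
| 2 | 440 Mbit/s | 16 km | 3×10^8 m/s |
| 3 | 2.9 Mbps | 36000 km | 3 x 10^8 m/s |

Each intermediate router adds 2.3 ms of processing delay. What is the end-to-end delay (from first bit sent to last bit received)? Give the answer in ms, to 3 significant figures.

252 ms

L = 1467 × 8 = 11736 bits.
Transmission delays (L/R per hop): 3.45176, 0.0266727, 4.0469 ms; sum = 7.52533 ms.
Propagation delays (d/s per hop): 120, 0.0533333, 120 ms; sum = 240.053 ms.
Processing at 2 router(s): 2 × 2.3 ms = 4.6 ms.
End-to-end = 252 ms.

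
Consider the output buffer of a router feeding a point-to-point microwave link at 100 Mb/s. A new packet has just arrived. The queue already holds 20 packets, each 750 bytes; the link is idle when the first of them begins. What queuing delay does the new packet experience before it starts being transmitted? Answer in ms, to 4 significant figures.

Each queued packet: L/R = 6000/100000000 = 0.06 ms.
20 queued → 1.2 ms.
Queuing delay = 1.200 ms.

1.200 ms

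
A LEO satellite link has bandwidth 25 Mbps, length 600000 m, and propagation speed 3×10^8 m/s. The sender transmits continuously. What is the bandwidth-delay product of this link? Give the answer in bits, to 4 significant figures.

Propagation delay = 600000 / 300000000 = 0.002 s.
BDP = R × t_prop = 25000000 × 0.002 = 50000 bits.

50000 bits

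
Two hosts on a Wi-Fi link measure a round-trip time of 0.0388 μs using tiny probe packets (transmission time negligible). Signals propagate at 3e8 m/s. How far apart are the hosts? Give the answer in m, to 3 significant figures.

One-way propagation = RTT/2 = 0.0194 μs.
d = s × t = 300000000 × 1.94e-08 = 5.82 m.

5.82 m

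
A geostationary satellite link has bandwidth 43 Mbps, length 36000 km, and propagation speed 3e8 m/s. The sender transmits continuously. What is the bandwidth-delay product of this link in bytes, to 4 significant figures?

Propagation delay = 36000000 / 300000000 = 0.12 s.
BDP = R × t_prop = 43000000 × 0.12 = 5160000 bits.
In bytes: 5160000/8 = 645000 bytes.

645000 bytes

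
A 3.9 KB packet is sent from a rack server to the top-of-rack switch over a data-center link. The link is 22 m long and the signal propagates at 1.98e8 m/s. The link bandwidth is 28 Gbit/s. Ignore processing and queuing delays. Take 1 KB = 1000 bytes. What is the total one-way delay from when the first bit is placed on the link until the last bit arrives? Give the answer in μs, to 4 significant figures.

1.225 μs

L = 31200 bits.
Transmission delay = L/R = 31200 / 28000000000 = 1.11429 μs.
Propagation delay = d/s = 22 m / 198000000 m/s = 0.111111 μs.
Total = 1.225 μs.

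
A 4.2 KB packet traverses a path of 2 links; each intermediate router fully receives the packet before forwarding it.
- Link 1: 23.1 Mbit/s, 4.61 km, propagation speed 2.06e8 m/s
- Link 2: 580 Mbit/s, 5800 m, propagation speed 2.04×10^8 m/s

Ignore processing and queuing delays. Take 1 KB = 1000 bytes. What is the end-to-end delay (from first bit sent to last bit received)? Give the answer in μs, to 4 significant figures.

1563 μs

L = 33600 bits.
Transmission delays (L/R per hop): 1454.55, 57.931 μs; sum = 1512.48 μs.
Propagation delays (d/s per hop): 22.3786, 28.4314 μs; sum = 50.81 μs.
End-to-end = 1563 μs.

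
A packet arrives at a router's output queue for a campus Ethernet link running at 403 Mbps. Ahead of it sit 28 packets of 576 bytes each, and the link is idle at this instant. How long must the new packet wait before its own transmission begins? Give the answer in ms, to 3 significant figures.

Each queued packet: L/R = 4608/403000000 = 0.0114342 ms.
28 queued → 0.320159 ms.
Queuing delay = 0.320 ms.

0.320 ms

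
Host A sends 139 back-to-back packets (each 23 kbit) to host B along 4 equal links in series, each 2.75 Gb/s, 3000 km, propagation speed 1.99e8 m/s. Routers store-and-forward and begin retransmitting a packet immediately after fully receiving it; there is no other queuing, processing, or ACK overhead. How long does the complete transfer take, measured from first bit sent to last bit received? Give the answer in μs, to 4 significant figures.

Per-hop transmission t_tx = L/R = 23000/2750000000 = 8.36364 μs.
Per-hop propagation t_prop = 3000000/199000000 = 15075.4 μs.
Pipeline fill: first packet needs 4·t_tx to clear all hops; remaining 138 packets each add one t_tx.
Total = (4+139-1)·t_tx + 4·t_prop = 142·8.36364 + 4·15075.4 = 61490 μs.

61490 μs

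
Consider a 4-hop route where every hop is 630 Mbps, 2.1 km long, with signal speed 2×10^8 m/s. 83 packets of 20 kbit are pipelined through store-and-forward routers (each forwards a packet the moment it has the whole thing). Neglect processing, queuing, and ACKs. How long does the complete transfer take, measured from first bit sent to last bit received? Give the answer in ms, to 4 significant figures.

Per-hop transmission t_tx = L/R = 20000/630000000 = 0.031746 ms.
Per-hop propagation t_prop = 2100/200000000 = 0.0105 ms.
Pipeline fill: first packet needs 4·t_tx to clear all hops; remaining 82 packets each add one t_tx.
Total = (4+83-1)·t_tx + 4·t_prop = 86·0.031746 + 4·0.0105 = 2.772 ms.

2.772 ms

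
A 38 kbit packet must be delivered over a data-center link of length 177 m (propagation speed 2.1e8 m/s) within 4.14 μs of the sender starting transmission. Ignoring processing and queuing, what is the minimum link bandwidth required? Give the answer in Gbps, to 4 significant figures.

Propagation delay = 177 / 210000000 = 0.842857 μs.
Transmission budget = 4.14 − 0.842857 = 3.29714 μs.
R ≥ L / t_tx = 38000 bits / 3.29714e-06 s = 11.53 Gbps.

11.53 Gbps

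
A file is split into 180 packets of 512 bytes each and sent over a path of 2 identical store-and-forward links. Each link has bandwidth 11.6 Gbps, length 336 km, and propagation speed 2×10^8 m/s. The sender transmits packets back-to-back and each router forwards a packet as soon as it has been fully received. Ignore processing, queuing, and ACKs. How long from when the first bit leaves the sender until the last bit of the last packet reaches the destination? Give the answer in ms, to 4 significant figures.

3.424 ms

Per-hop transmission t_tx = L/R = 4096/11600000000 = 0.000353103 ms.
Per-hop propagation t_prop = 336000/200000000 = 1.68 ms.
Pipeline fill: first packet needs 2·t_tx to clear all hops; remaining 179 packets each add one t_tx.
Total = (2+180-1)·t_tx + 2·t_prop = 181·0.000353103 + 2·1.68 = 3.424 ms.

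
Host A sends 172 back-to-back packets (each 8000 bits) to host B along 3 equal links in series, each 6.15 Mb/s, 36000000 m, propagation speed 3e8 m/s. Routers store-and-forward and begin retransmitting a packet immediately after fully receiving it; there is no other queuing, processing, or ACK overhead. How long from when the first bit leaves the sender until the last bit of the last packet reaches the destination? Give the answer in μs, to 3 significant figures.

586000 μs

Per-hop transmission t_tx = L/R = 8000/6150000 = 1300.81 μs.
Per-hop propagation t_prop = 36000000/300000000 = 120000 μs.
Pipeline fill: first packet needs 3·t_tx to clear all hops; remaining 171 packets each add one t_tx.
Total = (3+172-1)·t_tx + 3·t_prop = 174·1300.81 + 3·120000 = 586000 μs.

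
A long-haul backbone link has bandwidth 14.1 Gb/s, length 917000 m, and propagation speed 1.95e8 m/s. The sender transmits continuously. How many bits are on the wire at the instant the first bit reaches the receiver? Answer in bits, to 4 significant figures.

Propagation delay = 917000 / 195000000 = 0.00470256 s.
BDP = R × t_prop = 14100000000 × 0.00470256 = 66306200 bits.

66310000 bits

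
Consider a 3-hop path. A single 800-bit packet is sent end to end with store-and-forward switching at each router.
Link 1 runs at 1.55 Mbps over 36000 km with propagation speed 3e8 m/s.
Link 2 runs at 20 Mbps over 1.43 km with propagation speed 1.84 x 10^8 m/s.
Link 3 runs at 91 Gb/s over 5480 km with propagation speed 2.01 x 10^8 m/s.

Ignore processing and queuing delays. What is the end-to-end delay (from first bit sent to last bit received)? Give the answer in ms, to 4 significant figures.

Transmission delays (L/R per hop): 0.516129, 0.04, 8.79121e-06 ms; sum = 0.556138 ms.
Propagation delays (d/s per hop): 120, 0.00777174, 27.2637 ms; sum = 147.271 ms.
End-to-end = 147.8 ms.

147.8 ms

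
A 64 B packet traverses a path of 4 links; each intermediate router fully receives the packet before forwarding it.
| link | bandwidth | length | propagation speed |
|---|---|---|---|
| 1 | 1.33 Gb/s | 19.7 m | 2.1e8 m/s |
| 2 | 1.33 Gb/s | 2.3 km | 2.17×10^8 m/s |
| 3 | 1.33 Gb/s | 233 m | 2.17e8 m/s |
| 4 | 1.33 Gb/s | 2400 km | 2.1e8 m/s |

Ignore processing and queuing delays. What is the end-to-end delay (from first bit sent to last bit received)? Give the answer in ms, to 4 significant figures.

L = 64 × 8 = 512 bits.
Transmission delay per hop = L/R = 512/1330000000 = 0.000384962 ms; 4 hops → 0.00153985 ms.
Propagation delays (d/s per hop): 9.38095e-05, 0.0105991, 0.00107373, 11.4286 ms; sum = 11.4403 ms.
End-to-end = 11.44 ms.

11.44 ms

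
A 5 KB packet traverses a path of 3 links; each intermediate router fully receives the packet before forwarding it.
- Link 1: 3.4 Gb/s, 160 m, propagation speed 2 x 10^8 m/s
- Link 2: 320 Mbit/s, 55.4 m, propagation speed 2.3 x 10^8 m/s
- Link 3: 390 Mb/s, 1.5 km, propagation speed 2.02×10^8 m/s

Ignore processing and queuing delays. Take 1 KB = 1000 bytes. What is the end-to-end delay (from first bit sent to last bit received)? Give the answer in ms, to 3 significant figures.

0.248 ms

L = 40000 bits.
Transmission delays (L/R per hop): 0.0117647, 0.125, 0.102564 ms; sum = 0.239329 ms.
Propagation delays (d/s per hop): 0.0008, 0.00024087, 0.00742574 ms; sum = 0.00846661 ms.
End-to-end = 0.248 ms.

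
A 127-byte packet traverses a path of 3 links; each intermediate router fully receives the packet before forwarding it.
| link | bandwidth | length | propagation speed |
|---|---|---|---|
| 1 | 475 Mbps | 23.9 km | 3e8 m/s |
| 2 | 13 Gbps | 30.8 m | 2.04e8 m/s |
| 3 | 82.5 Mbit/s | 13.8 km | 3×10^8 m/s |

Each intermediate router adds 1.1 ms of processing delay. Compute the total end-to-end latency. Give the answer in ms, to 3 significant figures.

L = 127 × 8 = 1016 bits.
Transmission delays (L/R per hop): 0.00213895, 7.81538e-05, 0.0123152 ms; sum = 0.0145323 ms.
Propagation delays (d/s per hop): 0.0796667, 0.00015098, 0.046 ms; sum = 0.125818 ms.
Processing at 2 router(s): 2 × 1.1 ms = 2.2 ms.
End-to-end = 2.34 ms.

2.34 ms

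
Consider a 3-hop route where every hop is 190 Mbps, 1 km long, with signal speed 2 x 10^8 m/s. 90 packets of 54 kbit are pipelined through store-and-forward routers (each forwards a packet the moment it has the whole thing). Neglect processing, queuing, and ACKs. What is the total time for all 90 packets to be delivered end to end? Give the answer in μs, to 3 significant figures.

Per-hop transmission t_tx = L/R = 54000/190000000 = 284.211 μs.
Per-hop propagation t_prop = 1000/200000000 = 5 μs.
Pipeline fill: first packet needs 3·t_tx to clear all hops; remaining 89 packets each add one t_tx.
Total = (3+90-1)·t_tx + 3·t_prop = 92·284.211 + 3·5 = 26200 μs.

26200 μs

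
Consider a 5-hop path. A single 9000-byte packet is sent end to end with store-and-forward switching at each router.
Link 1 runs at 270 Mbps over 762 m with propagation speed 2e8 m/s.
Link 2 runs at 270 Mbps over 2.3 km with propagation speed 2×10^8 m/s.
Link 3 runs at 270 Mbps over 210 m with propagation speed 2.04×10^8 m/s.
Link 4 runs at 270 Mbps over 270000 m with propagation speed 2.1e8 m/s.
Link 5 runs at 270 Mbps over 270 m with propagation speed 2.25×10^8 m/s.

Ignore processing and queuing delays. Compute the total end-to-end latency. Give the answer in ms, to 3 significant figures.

L = 9000 × 8 = 72000 bits.
Transmission delay per hop = L/R = 72000/270000000 = 0.266667 ms; 5 hops → 1.33333 ms.
Propagation delays (d/s per hop): 0.00381, 0.0115, 0.00102941, 1.28571, 0.0012 ms; sum = 1.30325 ms.
End-to-end = 2.64 ms.

2.64 ms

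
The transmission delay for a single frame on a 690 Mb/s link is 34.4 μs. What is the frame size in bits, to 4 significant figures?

L = R × t_tx = 690000000 b/s × 3.44e-05 s = 23736 bits.

23740 bits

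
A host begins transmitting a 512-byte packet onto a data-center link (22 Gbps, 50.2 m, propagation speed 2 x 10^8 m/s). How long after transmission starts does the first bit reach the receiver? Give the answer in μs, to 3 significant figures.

0.251 μs

First bit experiences only propagation delay: d/s = 50.2/200000000 = 0.251 μs.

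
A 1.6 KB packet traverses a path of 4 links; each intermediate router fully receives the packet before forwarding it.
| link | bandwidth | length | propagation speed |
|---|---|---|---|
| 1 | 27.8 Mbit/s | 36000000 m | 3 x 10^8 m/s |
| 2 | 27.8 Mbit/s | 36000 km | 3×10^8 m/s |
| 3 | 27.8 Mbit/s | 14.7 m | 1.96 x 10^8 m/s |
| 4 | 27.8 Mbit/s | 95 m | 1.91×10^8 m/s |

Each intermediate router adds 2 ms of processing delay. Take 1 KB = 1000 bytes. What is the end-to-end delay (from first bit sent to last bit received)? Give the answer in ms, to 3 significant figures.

248 ms

L = 12800 bits.
Transmission delay per hop = L/R = 12800/27800000 = 0.460432 ms; 4 hops → 1.84173 ms.
Propagation delays (d/s per hop): 120, 120, 7.5e-05, 0.000497382 ms; sum = 240.001 ms.
Processing at 3 router(s): 3 × 2 ms = 6 ms.
End-to-end = 248 ms.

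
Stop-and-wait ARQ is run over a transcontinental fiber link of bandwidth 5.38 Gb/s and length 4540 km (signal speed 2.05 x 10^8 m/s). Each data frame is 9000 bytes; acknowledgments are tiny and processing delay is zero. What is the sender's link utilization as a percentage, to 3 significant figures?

t_tx = L/R = 72000/5380000000 = 1.33829e-05 s.
t_prop = 4540000/2.05e+08 = 0.0221463 s; RTT = 0.0442927 s.
Cycle = t_tx + RTT = 0.0443061 s.
Utilization = t_tx / cycle = 1.33829e-05/0.0443061 = 0.0302 %.

0.0302 %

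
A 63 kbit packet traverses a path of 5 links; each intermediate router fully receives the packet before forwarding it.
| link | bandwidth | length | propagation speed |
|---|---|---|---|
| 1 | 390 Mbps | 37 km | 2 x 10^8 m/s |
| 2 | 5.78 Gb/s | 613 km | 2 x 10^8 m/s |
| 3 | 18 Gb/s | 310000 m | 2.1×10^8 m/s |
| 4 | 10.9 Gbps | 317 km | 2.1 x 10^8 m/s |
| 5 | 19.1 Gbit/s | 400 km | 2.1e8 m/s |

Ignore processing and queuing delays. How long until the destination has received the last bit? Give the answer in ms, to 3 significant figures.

8.33 ms

L = 63000 bits.
Transmission delays (L/R per hop): 0.161538, 0.0108997, 0.0035, 0.00577982, 0.00329843 ms; sum = 0.185016 ms.
Propagation delays (d/s per hop): 0.185, 3.065, 1.47619, 1.50952, 1.90476 ms; sum = 8.14048 ms.
End-to-end = 8.33 ms.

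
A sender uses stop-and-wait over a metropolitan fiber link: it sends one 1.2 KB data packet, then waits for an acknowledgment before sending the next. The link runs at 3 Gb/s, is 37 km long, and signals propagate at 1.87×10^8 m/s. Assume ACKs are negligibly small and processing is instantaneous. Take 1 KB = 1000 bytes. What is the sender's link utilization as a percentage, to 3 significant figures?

t_tx = L/R = 9600/3000000000 = 3.2e-06 s.
t_prop = 37000/187000000 = 0.000197861 s; RTT = 0.000395722 s.
Cycle = t_tx + RTT = 0.000398922 s.
Utilization = t_tx / cycle = 3.2e-06/0.000398922 = 0.802 %.

0.802 %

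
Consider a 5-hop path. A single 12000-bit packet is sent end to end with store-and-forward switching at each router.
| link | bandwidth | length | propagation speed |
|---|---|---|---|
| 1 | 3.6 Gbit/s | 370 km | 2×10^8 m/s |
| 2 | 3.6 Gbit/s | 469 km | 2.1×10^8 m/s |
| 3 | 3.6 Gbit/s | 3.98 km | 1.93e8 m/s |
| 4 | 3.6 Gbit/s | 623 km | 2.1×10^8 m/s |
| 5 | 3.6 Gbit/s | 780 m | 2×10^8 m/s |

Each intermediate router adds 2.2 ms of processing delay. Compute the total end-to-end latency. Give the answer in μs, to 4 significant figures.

Transmission delay per hop = L/R = 12000/3600000000 = 3.33333 μs; 5 hops → 16.6667 μs.
Propagation delays (d/s per hop): 1850, 2233.33, 20.6218, 2966.67, 3.9 μs; sum = 7074.52 μs.
Processing at 4 router(s): 4 × 2.2 ms = 8800 μs.
End-to-end = 15890 μs.

15890 μs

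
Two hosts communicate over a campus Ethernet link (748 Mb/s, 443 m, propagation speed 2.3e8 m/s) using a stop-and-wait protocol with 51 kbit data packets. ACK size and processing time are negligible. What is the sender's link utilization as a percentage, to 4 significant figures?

94.65 %

t_tx = L/R = 51000/748000000 = 6.81818e-05 s.
t_prop = 443/2.3e+08 = 1.92609e-06 s; RTT = 3.85217e-06 s.
Cycle = t_tx + RTT = 7.2034e-05 s.
Utilization = t_tx / cycle = 6.81818e-05/7.2034e-05 = 94.65 %.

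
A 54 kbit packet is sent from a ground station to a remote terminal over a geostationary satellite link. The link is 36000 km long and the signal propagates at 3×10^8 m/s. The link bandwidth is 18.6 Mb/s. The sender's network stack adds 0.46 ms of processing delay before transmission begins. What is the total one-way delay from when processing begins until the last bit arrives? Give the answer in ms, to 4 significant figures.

123.4 ms

L = 54000 bits.
Transmission delay = L/R = 54000 / 18600000 = 2.90323 ms.
Propagation delay = d/s = 36000000 m / 300000000 m/s = 120 ms.
Plus processing delay 0.46 ms = 0.46 ms.
Total = 123.4 ms.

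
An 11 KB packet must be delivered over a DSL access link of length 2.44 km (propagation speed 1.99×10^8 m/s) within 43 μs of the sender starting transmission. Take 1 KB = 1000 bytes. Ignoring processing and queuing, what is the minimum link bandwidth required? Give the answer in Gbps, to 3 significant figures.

2.86 Gbps

L = 88000 bits.
Propagation delay = 2440 / 199000000 = 12.2613 μs.
Transmission budget = 43 − 12.2613 = 30.7387 μs.
R ≥ L / t_tx = 88000 bits / 3.07387e-05 s = 2.86 Gbps.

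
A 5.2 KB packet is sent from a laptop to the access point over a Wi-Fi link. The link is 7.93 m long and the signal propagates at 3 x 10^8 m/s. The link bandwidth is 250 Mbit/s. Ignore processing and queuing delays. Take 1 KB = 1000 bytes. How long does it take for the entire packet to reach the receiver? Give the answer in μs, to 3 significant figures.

L = 41600 bits.
Transmission delay = L/R = 41600 / 250000000 = 166.4 μs.
Propagation delay = d/s = 7.93 m / 300000000 m/s = 0.0264333 μs.
Total = 166 μs.

166 μs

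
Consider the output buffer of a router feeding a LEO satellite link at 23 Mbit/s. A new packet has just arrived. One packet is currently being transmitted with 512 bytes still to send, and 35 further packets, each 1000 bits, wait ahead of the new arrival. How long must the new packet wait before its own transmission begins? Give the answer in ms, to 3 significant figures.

Each queued packet: L/R = 1000/23000000 = 0.0434783 ms.
35 queued → 1.52174 ms.
Plus remaining 4096 bits of current packet: 0.178087 ms.
Queuing delay = 1.70 ms.

1.70 ms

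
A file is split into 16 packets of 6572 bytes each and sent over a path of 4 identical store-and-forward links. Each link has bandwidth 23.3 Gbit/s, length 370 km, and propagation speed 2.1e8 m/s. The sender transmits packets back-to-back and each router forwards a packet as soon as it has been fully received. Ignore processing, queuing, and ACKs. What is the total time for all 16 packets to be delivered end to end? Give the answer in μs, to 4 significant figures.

Per-hop transmission t_tx = L/R = 52576/23300000000 = 2.25648 μs.
Per-hop propagation t_prop = 370000/210000000 = 1761.9 μs.
Pipeline fill: first packet needs 4·t_tx to clear all hops; remaining 15 packets each add one t_tx.
Total = (4+16-1)·t_tx + 4·t_prop = 19·2.25648 + 4·1761.9 = 7090 μs.

7090 μs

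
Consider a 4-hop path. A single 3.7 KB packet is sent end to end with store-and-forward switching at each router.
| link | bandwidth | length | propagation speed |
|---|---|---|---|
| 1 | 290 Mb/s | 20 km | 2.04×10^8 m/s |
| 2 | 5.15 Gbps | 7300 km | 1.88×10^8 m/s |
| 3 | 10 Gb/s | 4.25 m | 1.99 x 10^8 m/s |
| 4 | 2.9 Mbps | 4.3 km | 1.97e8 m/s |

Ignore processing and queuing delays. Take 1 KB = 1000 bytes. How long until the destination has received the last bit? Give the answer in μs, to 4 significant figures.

49270 μs

L = 29600 bits.
Transmission delays (L/R per hop): 102.069, 5.74757, 2.96, 10206.9 μs; sum = 10317.7 μs.
Propagation delays (d/s per hop): 98.0392, 38829.8, 0.0213568, 21.8274 μs; sum = 38949.7 μs.
End-to-end = 49270 μs.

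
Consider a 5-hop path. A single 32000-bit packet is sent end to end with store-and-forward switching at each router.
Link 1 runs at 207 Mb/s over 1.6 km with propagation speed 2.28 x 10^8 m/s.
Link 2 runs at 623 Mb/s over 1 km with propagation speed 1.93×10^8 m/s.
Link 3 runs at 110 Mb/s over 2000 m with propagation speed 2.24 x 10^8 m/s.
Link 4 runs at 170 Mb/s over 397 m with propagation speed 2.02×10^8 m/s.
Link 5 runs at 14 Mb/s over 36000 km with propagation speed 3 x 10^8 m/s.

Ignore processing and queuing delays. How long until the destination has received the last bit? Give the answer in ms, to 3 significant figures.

Transmission delays (L/R per hop): 0.154589, 0.0513644, 0.290909, 0.188235, 2.28571 ms; sum = 2.97081 ms.
Propagation delays (d/s per hop): 0.00701754, 0.00518135, 0.00892857, 0.00196535, 120 ms; sum = 120.023 ms.
End-to-end = 123 ms.

123 ms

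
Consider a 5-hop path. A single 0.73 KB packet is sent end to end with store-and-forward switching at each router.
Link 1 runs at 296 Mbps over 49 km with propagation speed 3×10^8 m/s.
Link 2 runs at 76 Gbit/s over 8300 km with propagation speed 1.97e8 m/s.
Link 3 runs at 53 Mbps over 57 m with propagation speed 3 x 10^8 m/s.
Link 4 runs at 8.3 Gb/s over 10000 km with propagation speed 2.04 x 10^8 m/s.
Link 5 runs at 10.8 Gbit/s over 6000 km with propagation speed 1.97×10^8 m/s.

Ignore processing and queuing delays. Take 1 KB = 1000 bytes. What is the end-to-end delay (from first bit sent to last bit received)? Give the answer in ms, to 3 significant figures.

L = 5840 bits.
Transmission delays (L/R per hop): 0.0197297, 7.68421e-05, 0.110189, 0.000703614, 0.000540741 ms; sum = 0.13124 ms.
Propagation delays (d/s per hop): 0.163333, 42.132, 0.00019, 49.0196, 30.4569 ms; sum = 121.772 ms.
End-to-end = 122 ms.

122 ms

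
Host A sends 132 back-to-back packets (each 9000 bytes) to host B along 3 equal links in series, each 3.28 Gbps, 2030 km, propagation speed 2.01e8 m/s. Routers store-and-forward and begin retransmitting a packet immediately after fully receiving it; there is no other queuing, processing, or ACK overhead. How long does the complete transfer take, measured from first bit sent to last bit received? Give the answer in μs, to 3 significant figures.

33200 μs

Per-hop transmission t_tx = L/R = 72000/3280000000 = 21.9512 μs.
Per-hop propagation t_prop = 2030000/2.01e+08 = 10099.5 μs.
Pipeline fill: first packet needs 3·t_tx to clear all hops; remaining 131 packets each add one t_tx.
Total = (3+132-1)·t_tx + 3·t_prop = 134·21.9512 + 3·10099.5 = 33200 μs.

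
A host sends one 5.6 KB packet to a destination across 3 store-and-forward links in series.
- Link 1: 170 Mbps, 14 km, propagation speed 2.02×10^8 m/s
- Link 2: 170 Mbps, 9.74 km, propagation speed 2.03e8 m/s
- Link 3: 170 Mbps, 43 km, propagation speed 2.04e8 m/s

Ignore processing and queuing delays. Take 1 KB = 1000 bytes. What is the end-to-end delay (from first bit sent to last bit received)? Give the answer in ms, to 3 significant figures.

L = 44800 bits.
Transmission delay per hop = L/R = 44800/170000000 = 0.263529 ms; 3 hops → 0.790588 ms.
Propagation delays (d/s per hop): 0.0693069, 0.0479803, 0.210784 ms; sum = 0.328072 ms.
End-to-end = 1.12 ms.

1.12 ms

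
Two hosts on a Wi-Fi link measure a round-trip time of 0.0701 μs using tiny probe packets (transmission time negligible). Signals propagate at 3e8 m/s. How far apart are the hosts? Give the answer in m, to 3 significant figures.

10.5 m

One-way propagation = RTT/2 = 0.03505 μs.
d = s × t = 300000000 × 3.505e-08 = 10.5 m.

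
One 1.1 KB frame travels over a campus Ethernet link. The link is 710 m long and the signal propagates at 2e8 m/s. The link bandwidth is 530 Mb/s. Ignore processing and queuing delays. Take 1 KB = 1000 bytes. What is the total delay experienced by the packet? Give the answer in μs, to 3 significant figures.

20.2 μs

L = 8800 bits.
Transmission delay = L/R = 8800 / 530000000 = 16.6038 μs.
Propagation delay = d/s = 710 m / 200000000 m/s = 3.55 μs.
Total = 20.2 μs.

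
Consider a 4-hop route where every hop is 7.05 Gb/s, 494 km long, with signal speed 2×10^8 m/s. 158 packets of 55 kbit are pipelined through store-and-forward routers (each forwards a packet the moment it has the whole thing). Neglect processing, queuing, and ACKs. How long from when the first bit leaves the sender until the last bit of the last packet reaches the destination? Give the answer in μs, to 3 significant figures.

11100 μs

Per-hop transmission t_tx = L/R = 55000/7050000000 = 7.80142 μs.
Per-hop propagation t_prop = 494000/200000000 = 2470 μs.
Pipeline fill: first packet needs 4·t_tx to clear all hops; remaining 157 packets each add one t_tx.
Total = (4+158-1)·t_tx + 4·t_prop = 161·7.80142 + 4·2470 = 11100 μs.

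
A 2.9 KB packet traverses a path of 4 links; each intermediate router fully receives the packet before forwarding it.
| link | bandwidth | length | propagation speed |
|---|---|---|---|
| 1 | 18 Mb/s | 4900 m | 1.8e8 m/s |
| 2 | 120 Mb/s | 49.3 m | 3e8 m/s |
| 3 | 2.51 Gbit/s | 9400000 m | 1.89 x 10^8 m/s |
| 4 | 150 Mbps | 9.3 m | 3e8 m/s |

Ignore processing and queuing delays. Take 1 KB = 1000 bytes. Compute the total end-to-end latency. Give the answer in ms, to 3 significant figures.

51.4 ms

L = 23200 bits.
Transmission delays (L/R per hop): 1.28889, 0.193333, 0.00924303, 0.154667 ms; sum = 1.64613 ms.
Propagation delays (d/s per hop): 0.0272222, 0.000164333, 49.7354, 3.1e-05 ms; sum = 49.7629 ms.
End-to-end = 51.4 ms.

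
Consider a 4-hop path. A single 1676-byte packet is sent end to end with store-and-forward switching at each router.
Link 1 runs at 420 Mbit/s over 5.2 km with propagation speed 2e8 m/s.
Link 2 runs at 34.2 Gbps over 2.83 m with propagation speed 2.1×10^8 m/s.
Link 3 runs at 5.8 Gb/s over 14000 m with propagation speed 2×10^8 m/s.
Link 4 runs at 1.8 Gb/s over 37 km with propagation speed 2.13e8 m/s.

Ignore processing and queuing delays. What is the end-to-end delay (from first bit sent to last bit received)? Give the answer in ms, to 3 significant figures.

0.312 ms

L = 1676 × 8 = 13408 bits.
Transmission delays (L/R per hop): 0.0319238, 0.000392047, 0.00231172, 0.00744889 ms; sum = 0.0420765 ms.
Propagation delays (d/s per hop): 0.026, 1.34762e-05, 0.07, 0.173709 ms; sum = 0.269722 ms.
End-to-end = 0.312 ms.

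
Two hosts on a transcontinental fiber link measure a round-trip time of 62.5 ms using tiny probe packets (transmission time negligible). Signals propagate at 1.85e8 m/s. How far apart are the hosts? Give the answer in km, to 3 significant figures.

One-way propagation = RTT/2 = 31.25 ms.
d = s × t = 185000000 × 0.03125 = 5780 km.

5780 km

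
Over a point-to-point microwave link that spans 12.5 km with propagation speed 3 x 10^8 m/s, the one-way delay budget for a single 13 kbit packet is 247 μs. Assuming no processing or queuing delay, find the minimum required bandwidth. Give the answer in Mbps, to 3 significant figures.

Propagation delay = 12500 / 300000000 = 41.6667 μs.
Transmission budget = 247 − 41.6667 = 205.333 μs.
R ≥ L / t_tx = 13000 bits / 0.000205333 s = 63.3 Mbps.

63.3 Mbps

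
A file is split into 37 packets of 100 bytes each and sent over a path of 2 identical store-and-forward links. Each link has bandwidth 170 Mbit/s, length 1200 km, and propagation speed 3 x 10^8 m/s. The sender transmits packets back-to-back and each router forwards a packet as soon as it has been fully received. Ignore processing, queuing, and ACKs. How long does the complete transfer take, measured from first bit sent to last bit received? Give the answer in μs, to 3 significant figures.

8180 μs

Per-hop transmission t_tx = L/R = 800/170000000 = 4.70588 μs.
Per-hop propagation t_prop = 1200000/300000000 = 4000 μs.
Pipeline fill: first packet needs 2·t_tx to clear all hops; remaining 36 packets each add one t_tx.
Total = (2+37-1)·t_tx + 2·t_prop = 38·4.70588 + 2·4000 = 8180 μs.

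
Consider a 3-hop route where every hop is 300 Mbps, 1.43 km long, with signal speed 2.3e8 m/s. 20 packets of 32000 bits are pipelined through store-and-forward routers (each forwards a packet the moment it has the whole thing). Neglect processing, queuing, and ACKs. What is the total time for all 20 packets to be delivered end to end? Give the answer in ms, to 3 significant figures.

2.37 ms

Per-hop transmission t_tx = L/R = 32000/300000000 = 0.106667 ms.
Per-hop propagation t_prop = 1430/2.3e+08 = 0.00621739 ms.
Pipeline fill: first packet needs 3·t_tx to clear all hops; remaining 19 packets each add one t_tx.
Total = (3+20-1)·t_tx + 3·t_prop = 22·0.106667 + 3·0.00621739 = 2.37 ms.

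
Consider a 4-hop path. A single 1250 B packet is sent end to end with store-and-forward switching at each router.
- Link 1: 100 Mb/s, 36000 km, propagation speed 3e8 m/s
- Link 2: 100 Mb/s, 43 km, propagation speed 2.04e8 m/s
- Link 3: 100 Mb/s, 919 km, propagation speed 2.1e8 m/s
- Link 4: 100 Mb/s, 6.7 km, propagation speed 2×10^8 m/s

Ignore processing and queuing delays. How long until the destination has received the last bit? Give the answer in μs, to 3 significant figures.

L = 1250 × 8 = 10000 bits.
Transmission delay per hop = L/R = 10000/100000000 = 100 μs; 4 hops → 400 μs.
Propagation delays (d/s per hop): 120000, 210.784, 4376.19, 33.5 μs; sum = 124620 μs.
End-to-end = 125000 μs.

125000 μs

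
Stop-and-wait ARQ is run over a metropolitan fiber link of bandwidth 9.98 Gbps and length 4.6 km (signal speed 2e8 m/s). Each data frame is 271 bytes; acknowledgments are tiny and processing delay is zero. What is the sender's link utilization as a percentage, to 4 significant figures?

0.4700 %

t_tx = L/R = 2168/9980000000 = 2.17234e-07 s.
t_prop = 4600/200000000 = 2.3e-05 s; RTT = 4.6e-05 s.
Cycle = t_tx + RTT = 4.62172e-05 s.
Utilization = t_tx / cycle = 2.17234e-07/4.62172e-05 = 0.4700 %.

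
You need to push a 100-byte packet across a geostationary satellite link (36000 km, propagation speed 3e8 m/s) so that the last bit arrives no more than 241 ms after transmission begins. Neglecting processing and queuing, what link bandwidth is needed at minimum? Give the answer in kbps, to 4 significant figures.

L = 800 bits.
Propagation delay = 36000000 / 300000000 = 120 ms.
Transmission budget = 241 − 120 = 121 ms.
R ≥ L / t_tx = 800 bits / 0.121 s = 6.612 kbps.

6.612 kbps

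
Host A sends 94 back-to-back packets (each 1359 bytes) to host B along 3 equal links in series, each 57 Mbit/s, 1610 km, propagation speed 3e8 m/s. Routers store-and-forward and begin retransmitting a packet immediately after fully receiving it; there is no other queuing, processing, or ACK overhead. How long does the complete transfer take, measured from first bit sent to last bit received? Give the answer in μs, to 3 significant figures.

34400 μs

Per-hop transmission t_tx = L/R = 10872/57000000 = 190.737 μs.
Per-hop propagation t_prop = 1610000/300000000 = 5366.67 μs.
Pipeline fill: first packet needs 3·t_tx to clear all hops; remaining 93 packets each add one t_tx.
Total = (3+94-1)·t_tx + 3·t_prop = 96·190.737 + 3·5366.67 = 34400 μs.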